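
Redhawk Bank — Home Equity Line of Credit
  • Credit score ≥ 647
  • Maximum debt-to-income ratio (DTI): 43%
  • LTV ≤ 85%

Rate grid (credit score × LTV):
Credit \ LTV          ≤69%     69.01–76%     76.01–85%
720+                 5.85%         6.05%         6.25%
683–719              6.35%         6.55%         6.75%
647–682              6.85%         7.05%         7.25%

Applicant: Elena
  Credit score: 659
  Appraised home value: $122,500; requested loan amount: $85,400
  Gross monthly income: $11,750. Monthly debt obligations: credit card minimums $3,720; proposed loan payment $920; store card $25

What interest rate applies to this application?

Credit score 659 ≥ 647; Total monthly debts = (3,720 + 920 + 25) = 4,665. Debt-to-income = 4,665/11,750 = 39.7% — meets 43% limit
LTV: 85,400 ÷ 122,500 = 69.7%, within 85% cap
Credit 659 → row 647–682; LTV 69.7% → column 69.01–76%. Grid cell → 7.05%.

7.05%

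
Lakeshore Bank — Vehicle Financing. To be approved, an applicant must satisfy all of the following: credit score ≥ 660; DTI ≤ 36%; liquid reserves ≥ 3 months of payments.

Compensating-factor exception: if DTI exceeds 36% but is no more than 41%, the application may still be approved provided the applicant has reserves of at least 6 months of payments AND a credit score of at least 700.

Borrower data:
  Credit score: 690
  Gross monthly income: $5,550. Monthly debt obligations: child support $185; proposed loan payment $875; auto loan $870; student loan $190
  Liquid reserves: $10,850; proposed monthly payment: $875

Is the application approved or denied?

Denied

Credit score 690 ≥ 660 (meets base)
Total debts = (185 + 875 + 870 + 190) = 2,120. DTI: 2,120 ÷ 5,550 = 38.2%, over the 36% base limit.
Liquid reserves cover 10,850/875 = 12.4 months — ≥ 3 required
38.2% falls in the override range (36%–41%), so the compensating-factor test applies.
Reserves 12.4 ≥ 6 months; credit score 690 < 700.
Compensating-factor requirement not fully met.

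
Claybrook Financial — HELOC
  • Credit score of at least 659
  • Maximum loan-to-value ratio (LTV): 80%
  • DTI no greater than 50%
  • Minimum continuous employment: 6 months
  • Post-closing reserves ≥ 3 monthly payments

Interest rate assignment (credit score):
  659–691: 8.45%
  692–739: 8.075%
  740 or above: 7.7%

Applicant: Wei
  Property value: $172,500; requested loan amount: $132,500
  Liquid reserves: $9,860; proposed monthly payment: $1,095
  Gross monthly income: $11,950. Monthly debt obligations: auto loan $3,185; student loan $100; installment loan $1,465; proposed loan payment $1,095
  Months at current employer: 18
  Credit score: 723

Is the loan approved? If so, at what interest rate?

Approved at 8.075%

Credit score 723 ≥ 659 (meets minimum)
Employment 18 ≥ 6 months
Reserves = 9,860/1,095 = 9.0 months ≥ 3
Total monthly debts = (3,185 + 100 + 1,465 + 1,095) = 5,845. DTI: 5,845 ÷ 11,950 = 48.9%, within the 50% cap
Loan-to-value = 132,500/172,500 = 76.8% — pass (80% max)
All requirements met. Score 723 falls in the 692–739 tier → 8.075%.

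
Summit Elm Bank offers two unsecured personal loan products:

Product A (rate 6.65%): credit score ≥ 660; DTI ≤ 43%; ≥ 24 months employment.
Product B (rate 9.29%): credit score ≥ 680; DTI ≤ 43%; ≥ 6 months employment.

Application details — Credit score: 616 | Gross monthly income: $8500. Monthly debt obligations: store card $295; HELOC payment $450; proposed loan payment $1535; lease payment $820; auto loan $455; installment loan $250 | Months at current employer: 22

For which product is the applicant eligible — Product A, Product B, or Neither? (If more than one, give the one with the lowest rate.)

Total debts = (295 + 450 + 1,535 + 820 + 455 + 250) = 3,805; DTI = 3,805/8,500 = 44.8%.
Product A: score 616 < 660; DTI 44.8% > 43%; employment 22 < 24 mo → does not qualify.
Product B: score 616 < 680; DTI 44.8% > 43%; employment 22 ≥ 6 mo → does not qualify.

Neither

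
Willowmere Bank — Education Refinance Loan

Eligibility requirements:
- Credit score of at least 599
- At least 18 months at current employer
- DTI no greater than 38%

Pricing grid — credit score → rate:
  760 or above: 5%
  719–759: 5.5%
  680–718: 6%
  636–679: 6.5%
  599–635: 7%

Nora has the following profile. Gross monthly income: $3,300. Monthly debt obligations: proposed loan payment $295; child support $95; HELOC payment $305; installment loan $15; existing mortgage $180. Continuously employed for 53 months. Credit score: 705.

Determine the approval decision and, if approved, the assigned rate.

Approved at 6%

Credit score 705 ≥ 599 (meets minimum)
Total monthly debts = (295 + 95 + 305 + 15 + 180) = 890. DTI = 890/3,300 = 27% ≤ 38%
Employment 53 ≥ 18 months
All requirements met. Score 705 falls in the 680–718 tier → 6%.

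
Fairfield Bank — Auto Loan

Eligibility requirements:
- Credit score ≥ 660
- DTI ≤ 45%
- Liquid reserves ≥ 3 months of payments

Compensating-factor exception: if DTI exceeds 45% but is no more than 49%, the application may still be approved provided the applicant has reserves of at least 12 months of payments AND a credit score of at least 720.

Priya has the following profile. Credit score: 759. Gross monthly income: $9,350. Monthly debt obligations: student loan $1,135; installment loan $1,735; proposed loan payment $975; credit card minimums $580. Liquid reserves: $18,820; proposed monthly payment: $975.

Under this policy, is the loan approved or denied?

Approved

Credit score 759 ≥ 660 (meets base)
Total debts = (1,135 + 1,735 + 975 + 580) = 4,425. DTI: 4,425 ÷ 9,350 = 47.3%, over the 45% base limit.
Liquid reserves cover 18,820/975 = 19.3 months — ≥ 3 required
DTI 47.3% is within the 45%–49% exception band; checking compensating factors.
Reserves 19.3 ≥ 12 months; credit score 759 ≥ 720.
Both compensating conditions met → exception applies.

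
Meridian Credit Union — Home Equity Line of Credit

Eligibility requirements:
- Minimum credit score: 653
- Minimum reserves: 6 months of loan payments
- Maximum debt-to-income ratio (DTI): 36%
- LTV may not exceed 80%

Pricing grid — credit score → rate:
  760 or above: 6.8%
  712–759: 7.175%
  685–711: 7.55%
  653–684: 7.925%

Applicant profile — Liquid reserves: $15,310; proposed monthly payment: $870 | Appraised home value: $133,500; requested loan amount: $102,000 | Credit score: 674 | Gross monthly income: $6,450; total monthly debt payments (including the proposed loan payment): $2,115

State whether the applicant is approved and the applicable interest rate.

Approved at 7.925%

Credit score 674 ≥ 653 (meets minimum)
Reserves = 15,310/870 = 17.6 months ≥ 6
Loan-to-value = 102,000/133,500 = 76.4% — pass (80% max)
DTI: 2,115 ÷ 6,450 = 32.8%, within the 36% cap
All requirements met. Score 674 falls in the 653–684 tier → 7.925%.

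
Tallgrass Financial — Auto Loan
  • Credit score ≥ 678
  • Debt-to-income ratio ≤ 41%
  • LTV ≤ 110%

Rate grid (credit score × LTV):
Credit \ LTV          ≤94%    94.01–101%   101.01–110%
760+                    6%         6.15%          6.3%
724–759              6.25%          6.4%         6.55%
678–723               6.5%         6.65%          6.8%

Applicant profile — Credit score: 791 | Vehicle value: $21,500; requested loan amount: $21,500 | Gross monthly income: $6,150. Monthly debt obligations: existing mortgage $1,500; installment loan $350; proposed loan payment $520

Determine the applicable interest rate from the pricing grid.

6.15%

Credit score 791 ≥ 678; Total monthly debts = (1,500 + 350 + 520) = 2,370. DTI: 2,370 ÷ 6,150 = 38.5%, within the 41% cap
Loan-to-value = 21,500/21,500 = 100% — pass (110% max)
Score 791 is in the 760+ band; LTV 100% is in the 94.01–101% band → 6.15%.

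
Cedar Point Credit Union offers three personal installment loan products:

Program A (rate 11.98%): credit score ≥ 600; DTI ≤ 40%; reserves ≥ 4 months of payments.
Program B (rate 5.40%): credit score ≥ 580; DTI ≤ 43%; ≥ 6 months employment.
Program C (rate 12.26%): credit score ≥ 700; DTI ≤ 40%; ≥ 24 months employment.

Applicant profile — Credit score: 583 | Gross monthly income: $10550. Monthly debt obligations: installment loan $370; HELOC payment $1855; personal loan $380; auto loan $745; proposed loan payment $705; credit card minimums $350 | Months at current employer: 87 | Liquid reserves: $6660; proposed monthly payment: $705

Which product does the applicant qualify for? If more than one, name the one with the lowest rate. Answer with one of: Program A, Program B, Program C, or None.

Total debts = (370 + 1,855 + 380 + 745 + 705 + 350) = 4,405; DTI = 4,405/10,550 = 41.8%.
Reserves = 6,660/705 = 9.4 months.
Program A: score 583 < 600; DTI 41.8% > 40%; reserves 9.4 ≥ 4 mo → does not qualify.
Program B: score 583 ≥ 580; DTI 41.8% ≤ 43%; employment 87 ≥ 6 mo → qualifies.
Program C: score 583 < 700; DTI 41.8% > 40%; employment 87 ≥ 24 mo → does not qualify.

Program B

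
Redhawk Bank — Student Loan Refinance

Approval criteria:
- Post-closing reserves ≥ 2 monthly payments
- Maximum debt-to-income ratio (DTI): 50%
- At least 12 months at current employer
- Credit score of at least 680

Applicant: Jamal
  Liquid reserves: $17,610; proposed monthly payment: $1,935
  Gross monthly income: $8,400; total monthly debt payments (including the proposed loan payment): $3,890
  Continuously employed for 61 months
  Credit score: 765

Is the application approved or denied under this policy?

Approved

Liquid reserves cover 17,610/1,935 = 9.1 months — ≥ 2 required
DTI: 3,890 ÷ 8,400 = 46.3%, within the 50% cap
Employment 61 ≥ 12 months
Credit score 765 ≥ 680 (meets)
All criteria satisfied.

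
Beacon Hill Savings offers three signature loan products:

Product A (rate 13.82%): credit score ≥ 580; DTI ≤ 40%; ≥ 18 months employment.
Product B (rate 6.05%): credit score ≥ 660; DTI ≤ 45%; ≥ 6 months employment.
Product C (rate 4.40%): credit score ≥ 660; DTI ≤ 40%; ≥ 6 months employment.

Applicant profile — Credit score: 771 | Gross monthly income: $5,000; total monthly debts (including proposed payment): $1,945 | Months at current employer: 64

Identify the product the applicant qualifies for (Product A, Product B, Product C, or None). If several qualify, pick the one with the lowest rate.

Product C

DTI = 1,945/5,000 = 38.9%.
Product A: score 771 ≥ 580; DTI 38.9% ≤ 40%; employment 64 ≥ 18 mo → qualifies.
Product B: score 771 ≥ 660; DTI 38.9% ≤ 45%; employment 64 ≥ 6 mo → qualifies.
Product C: score 771 ≥ 660; DTI 38.9% ≤ 40%; employment 64 ≥ 6 mo → qualifies.
Qualifying: Product A, Product B, Product C. Lowest rate is 4.40% → Product C.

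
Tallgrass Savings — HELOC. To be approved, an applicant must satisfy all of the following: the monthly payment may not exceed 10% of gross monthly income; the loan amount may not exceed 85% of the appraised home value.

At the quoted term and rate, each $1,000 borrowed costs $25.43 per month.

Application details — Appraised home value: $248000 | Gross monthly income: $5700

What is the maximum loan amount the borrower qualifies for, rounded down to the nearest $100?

$22,400

Payment cap: 10% × $5,700 = $570/month.
At $25.43 per $1,000, that supports 570/25.43 × 1,000 ≈ $22,414 → $22,400.
LTV cap: 85% × $248,000 = $210,800 → $210,800.
Binding constraint: payment-to-income.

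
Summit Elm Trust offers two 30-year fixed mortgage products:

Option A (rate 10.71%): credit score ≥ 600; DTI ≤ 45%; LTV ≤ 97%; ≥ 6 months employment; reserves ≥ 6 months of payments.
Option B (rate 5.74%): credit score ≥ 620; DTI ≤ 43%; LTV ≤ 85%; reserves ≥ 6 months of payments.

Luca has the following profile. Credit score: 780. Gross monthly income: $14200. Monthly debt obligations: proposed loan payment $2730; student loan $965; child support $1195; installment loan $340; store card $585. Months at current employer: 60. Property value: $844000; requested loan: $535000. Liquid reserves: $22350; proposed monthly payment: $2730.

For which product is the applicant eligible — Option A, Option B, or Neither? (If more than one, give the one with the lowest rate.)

Option B

Total debts = (2,730 + 965 + 1,195 + 340 + 585) = 5,815; DTI = 5,815/14,200 = 41%.
LTV = 535,000/844,000 = 63.4%.
Reserves = 22,350/2,730 = 8.2 months.
Option A: score 780 ≥ 600; DTI 41% ≤ 45%; LTV 63.4% ≤ 97%; employment 60 ≥ 6 mo; reserves 8.2 ≥ 6 mo → qualifies.
Option B: score 780 ≥ 620; DTI 41% ≤ 43%; LTV 63.4% ≤ 85%; reserves 8.2 ≥ 6 mo → qualifies.
Qualifying: Option A, Option B. Lowest rate is 5.74% → Option B.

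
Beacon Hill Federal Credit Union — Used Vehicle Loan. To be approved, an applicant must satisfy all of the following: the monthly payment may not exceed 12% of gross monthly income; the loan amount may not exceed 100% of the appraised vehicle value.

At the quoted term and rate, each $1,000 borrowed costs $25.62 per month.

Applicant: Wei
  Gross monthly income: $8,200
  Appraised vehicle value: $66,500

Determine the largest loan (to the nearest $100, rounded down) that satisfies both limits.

$38,400

Payment cap: 12% × $8,200 = $984/month.
At $25.62 per $1,000, that supports 984/25.62 × 1,000 ≈ $38,407 → $38,400.
LTV cap: 100% × $66,500 = $66,500 → $66,500.
Binding constraint: payment-to-income.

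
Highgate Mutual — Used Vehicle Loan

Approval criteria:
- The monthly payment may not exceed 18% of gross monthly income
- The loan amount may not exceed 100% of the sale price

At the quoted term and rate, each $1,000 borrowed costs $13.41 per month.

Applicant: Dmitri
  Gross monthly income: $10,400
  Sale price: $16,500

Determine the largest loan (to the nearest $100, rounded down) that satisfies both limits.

$16,500

Payment cap: 18% × $10,400 = $1,872/month.
At $13.41 per $1,000, that supports 1,872/13.41 × 1,000 ≈ $139,597 → $139,500.
LTV cap: 100% × $16,500 = $16,500 → $16,500.
Binding constraint: loan-to-value.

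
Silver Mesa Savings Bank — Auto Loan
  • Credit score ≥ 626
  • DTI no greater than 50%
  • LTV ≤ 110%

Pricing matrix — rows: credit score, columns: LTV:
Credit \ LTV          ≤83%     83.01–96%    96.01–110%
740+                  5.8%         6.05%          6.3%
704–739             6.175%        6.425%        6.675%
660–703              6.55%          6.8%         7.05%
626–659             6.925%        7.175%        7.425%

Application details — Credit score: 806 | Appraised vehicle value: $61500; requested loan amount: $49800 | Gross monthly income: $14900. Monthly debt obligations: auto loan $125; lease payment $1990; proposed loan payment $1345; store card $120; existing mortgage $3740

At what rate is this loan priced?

Credit score 806 ≥ 626; Total monthly debts = (125 + 1,990 + 1,345 + 120 + 3,740) = 7,320. DTI: 7,320 ÷ 14,900 = 49.1%, within the 50% cap
LTV = 49,800/61,500 = 81% ≤ 110%
Row: 806 falls in 740+. Column: 81% falls in ≤83%. Rate = 5.8%.

5.8%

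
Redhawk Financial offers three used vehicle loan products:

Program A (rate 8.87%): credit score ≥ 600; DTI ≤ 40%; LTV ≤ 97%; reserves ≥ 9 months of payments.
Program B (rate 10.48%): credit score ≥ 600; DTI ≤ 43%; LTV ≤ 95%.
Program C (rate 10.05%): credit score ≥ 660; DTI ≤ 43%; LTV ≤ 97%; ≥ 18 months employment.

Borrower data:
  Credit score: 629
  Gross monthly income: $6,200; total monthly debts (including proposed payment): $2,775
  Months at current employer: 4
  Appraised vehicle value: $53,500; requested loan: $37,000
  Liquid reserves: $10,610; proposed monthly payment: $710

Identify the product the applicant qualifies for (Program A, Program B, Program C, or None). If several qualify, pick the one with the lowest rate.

DTI = 2,775/6,200 = 44.8%.
LTV = 37,000/53,500 = 69.2%.
Reserves = 10,610/710 = 14.9 months.
Program A: score 629 ≥ 600; DTI 44.8% > 40%; LTV 69.2% ≤ 97%; reserves 14.9 ≥ 9 mo → does not qualify.
Program B: score 629 ≥ 600; DTI 44.8% > 43%; LTV 69.2% ≤ 95% → does not qualify.
Program C: score 629 < 660; DTI 44.8% > 43%; LTV 69.2% ≤ 97%; employment 4 < 18 mo → does not qualify.

None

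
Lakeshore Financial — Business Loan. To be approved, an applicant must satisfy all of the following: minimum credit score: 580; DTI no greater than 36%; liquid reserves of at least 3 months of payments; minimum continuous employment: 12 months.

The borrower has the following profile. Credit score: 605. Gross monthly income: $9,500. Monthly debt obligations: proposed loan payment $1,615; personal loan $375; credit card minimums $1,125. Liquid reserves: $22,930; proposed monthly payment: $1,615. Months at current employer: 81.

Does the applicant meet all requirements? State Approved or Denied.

Credit score 605 ≥ 580 (meets)
Total monthly debts = (1,615 + 375 + 1,125) = 3,115. Debt-to-income = 3,115/9,500 = 32.8% — meets 36% limit
Reserves: 22,930 ÷ 1,615 = 14.2 months (meets 3-month minimum)
Employment 81 ≥ 12 months
All criteria satisfied.

Approved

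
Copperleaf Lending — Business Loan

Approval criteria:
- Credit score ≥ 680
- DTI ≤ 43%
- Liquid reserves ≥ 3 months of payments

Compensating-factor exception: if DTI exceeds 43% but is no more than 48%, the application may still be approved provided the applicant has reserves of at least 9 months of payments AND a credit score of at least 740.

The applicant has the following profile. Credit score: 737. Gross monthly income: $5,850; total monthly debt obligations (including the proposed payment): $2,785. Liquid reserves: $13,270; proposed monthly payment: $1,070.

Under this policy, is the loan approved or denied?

Denied

Credit score 737 ≥ 680 (meets base)
DTI: 2,785 ÷ 5,850 = 47.6%, over the 43% base limit.
Reserves: 13,270 ÷ 1,070 = 12.4 months (meets 3-month minimum)
DTI 47.6% is within the 43%–48% exception band; checking compensating factors.
Reserves 12.4 ≥ 9 months; credit score 737 < 740.
Compensating-factor requirement not fully met.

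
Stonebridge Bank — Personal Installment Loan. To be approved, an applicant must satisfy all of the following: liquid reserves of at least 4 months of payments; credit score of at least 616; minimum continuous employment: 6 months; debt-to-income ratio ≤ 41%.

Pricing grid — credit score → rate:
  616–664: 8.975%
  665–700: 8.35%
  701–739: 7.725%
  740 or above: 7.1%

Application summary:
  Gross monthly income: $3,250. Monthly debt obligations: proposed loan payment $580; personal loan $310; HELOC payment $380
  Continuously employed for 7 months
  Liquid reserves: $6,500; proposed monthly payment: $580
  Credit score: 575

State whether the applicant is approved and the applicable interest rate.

Denied

Credit score 575 < 616 (below minimum)
Total monthly debts = (580 + 310 + 380) = 1,270. Debt-to-income = 1,270/3,250 = 39.1% — meets 41% limit
Reserves: 6,500 ÷ 580 = 11.2 months (meets 4-month minimum)
Employment 7 ≥ 6 months
Not all requirements met → denied.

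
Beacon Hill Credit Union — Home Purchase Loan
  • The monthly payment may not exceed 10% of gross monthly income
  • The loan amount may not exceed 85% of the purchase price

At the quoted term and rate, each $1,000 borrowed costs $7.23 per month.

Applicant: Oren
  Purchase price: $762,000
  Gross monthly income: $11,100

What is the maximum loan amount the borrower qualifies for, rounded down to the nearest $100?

$153,500

Payment cap: 10% × $11,100 = $1,110/month.
At $7.23 per $1,000, that supports 1,110/7.23 × 1,000 ≈ $153,526 → $153,500.
LTV cap: 85% × $762,000 = $647,700 → $647,700.
Binding constraint: payment-to-income.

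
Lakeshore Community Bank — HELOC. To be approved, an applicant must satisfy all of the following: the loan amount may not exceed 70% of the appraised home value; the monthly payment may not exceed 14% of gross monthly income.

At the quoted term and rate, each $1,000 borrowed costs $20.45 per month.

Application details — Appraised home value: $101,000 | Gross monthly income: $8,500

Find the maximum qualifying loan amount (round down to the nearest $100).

Payment cap: 14% × $8,500 = $1,190/month.
At $20.45 per $1,000, that supports 1,190/20.45 × 1,000 ≈ $58,190 → $58,100.
LTV cap: 70% × $101,000 = $70,700 → $70,700.
Binding constraint: payment-to-income.

$58,100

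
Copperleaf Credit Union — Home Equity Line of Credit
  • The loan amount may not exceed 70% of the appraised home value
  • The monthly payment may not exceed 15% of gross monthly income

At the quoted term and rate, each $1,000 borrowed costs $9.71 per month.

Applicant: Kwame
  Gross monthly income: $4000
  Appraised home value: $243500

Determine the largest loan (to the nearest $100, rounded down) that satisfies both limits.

$61,700

Payment cap: 15% × $4,000 = $600/month.
At $9.71 per $1,000, that supports 600/9.71 × 1,000 ≈ $61,791 → $61,700.
LTV cap: 70% × $243,500 = $170,450 → $170,400.
Binding constraint: payment-to-income.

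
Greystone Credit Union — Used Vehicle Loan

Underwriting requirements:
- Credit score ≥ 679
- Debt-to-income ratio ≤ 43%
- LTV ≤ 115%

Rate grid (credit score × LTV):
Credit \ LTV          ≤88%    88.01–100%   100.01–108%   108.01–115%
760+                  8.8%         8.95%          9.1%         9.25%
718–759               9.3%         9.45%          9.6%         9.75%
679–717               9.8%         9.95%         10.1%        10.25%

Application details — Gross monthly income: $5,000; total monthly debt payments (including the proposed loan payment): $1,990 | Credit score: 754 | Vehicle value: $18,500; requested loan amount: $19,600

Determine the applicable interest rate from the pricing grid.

9.6%

Credit score 754 ≥ 679; DTI = 1,990/5,000 = 39.8% ≤ 43%
LTV: 19,600 ÷ 18,500 = 105.9%, within 115% cap
Row: 754 falls in 718–759. Column: 105.9% falls in 100.01–108%. Rate = 9.6%.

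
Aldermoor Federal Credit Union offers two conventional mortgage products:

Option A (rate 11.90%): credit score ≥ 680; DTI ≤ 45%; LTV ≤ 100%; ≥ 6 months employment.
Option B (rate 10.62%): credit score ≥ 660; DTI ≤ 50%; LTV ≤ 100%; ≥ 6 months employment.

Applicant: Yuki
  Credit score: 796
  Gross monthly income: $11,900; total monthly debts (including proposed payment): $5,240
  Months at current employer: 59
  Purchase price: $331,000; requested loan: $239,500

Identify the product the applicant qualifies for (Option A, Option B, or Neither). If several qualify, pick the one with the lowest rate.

Option B

DTI = 5,240/11,900 = 44%.
LTV = 239,500/331,000 = 72.4%.
Option A: score 796 ≥ 680; DTI 44% ≤ 45%; LTV 72.4% ≤ 100%; employment 59 ≥ 6 mo → qualifies.
Option B: score 796 ≥ 660; DTI 44% ≤ 50%; LTV 72.4% ≤ 100%; employment 59 ≥ 6 mo → qualifies.
Qualifying: Option A, Option B. Lowest rate is 10.62% → Option B.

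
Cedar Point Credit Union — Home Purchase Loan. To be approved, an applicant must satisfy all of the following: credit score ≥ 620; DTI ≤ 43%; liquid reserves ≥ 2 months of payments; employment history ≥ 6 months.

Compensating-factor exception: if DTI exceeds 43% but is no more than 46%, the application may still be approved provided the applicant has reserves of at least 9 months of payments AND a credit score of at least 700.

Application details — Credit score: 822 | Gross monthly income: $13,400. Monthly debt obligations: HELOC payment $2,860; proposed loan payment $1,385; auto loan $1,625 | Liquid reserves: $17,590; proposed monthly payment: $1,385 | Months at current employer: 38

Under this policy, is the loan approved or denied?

Credit score 822 ≥ 620 (meets base)
Total debts = (2,860 + 1,385 + 1,625) = 5,870. DTI: 5,870 ÷ 13,400 = 43.8%, over the 43% base limit.
Reserves: 17,590 ÷ 1,385 = 12.7 months (meets 2-month minimum)
Employment 38 ≥ 6 months
DTI 43.8% is within the 43%–46% exception band; checking compensating factors.
Override check — reserves: 12.7 mo (ok); score: 822 (ok).
Both compensating conditions met → exception applies.

Approved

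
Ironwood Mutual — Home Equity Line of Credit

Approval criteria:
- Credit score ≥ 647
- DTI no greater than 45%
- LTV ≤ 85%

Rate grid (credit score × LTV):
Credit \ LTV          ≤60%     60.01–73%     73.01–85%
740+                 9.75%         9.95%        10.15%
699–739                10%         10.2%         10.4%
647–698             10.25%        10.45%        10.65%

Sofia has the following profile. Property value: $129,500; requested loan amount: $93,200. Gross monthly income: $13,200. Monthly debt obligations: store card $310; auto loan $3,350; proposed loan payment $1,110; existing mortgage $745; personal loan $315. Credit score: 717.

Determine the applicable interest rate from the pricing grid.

Credit score 717 ≥ 647; Total monthly debts = (310 + 3,350 + 1,110 + 745 + 315) = 5,830. DTI: 5,830 ÷ 13,200 = 44.2%, within the 45% cap
LTV: 93,200 ÷ 129,500 = 72%, within 85% cap
Credit 717 → row 699–739; LTV 72% → column 60.01–73%. Grid cell → 10.2%.

10.2%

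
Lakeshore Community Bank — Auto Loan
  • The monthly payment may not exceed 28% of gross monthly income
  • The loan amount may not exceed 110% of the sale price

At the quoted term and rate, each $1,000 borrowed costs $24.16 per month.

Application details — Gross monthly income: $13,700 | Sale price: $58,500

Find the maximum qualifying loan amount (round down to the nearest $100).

Payment cap: 28% × $13,700 = $3,836/month.
At $24.16 per $1,000, that supports 3,836/24.16 × 1,000 ≈ $158,774 → $158,700.
LTV cap: 110% × $58,500 = $64,350 → $64,300.
Binding constraint: loan-to-value.

$64,300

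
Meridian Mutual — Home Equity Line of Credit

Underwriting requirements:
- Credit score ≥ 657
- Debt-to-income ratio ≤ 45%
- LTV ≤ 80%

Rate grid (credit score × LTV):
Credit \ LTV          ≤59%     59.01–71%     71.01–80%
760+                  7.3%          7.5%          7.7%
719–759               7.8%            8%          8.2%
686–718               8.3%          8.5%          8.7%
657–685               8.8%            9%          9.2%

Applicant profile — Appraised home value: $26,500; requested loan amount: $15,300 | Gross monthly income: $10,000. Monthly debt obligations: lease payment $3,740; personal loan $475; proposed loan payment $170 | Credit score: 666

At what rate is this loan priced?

Credit score 666 ≥ 657; Total monthly debts = (3,740 + 475 + 170) = 4,385. Debt-to-income = 4,385/10,000 = 43.9% — meets 45% limit
LTV = 15,300/26,500 = 57.7% ≤ 80%
Credit 666 → row 657–685; LTV 57.7% → column ≤59%. Grid cell → 8.8%.

8.8%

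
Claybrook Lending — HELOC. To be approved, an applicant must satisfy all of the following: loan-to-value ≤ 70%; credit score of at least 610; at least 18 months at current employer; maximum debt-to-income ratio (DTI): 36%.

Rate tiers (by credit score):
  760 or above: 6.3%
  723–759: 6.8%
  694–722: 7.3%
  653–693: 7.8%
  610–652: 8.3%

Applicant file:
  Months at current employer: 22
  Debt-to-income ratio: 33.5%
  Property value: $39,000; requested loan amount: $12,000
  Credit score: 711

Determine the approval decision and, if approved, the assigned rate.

Approved at 7.3%

Credit score 711 ≥ 610 (meets minimum)
Loan-to-value = 12,000/39,000 = 30.8% — pass (70% max)
Employment 22 ≥ 18 months
DTI 33.5% ≤ 36%
All requirements met. Score 711 falls in the 694–722 tier → 7.3%.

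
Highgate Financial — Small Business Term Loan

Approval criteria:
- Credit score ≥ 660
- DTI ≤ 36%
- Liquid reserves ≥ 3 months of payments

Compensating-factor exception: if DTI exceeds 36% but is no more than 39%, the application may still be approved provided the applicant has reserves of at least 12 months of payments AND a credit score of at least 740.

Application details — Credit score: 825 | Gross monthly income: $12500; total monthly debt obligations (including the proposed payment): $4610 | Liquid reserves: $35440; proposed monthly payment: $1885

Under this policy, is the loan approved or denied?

Approved

Credit score 825 ≥ 660 (meets base)
DTI: 4,610 ÷ 12,500 = 36.9%, over the 36% base limit.
Liquid reserves cover 35,440/1,885 = 18.8 months — ≥ 3 required
36.9% falls in the override range (36%–39%), so the compensating-factor test applies.
Reserves 18.8 ≥ 12 months; credit score 825 ≥ 740.
Both override conditions satisfied; DTI exception granted.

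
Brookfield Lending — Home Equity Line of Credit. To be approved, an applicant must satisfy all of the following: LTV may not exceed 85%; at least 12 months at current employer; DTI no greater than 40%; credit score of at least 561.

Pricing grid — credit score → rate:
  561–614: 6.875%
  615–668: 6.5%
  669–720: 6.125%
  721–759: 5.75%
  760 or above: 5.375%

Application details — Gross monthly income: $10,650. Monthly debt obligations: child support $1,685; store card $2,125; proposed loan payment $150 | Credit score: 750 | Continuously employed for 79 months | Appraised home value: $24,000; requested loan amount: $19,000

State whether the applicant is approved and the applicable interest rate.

Approved at 5.75%

Credit score 750 ≥ 561 (meets minimum)
Total monthly debts = (1,685 + 2,125 + 150) = 3,960. DTI: 3,960 ÷ 10,650 = 37.2%, within the 40% cap
Employment 79 ≥ 12 months
LTV = 19,000/24,000 = 79.2% ≤ 85%
All requirements met. Score 750 falls in the 721–759 tier → 5.75%.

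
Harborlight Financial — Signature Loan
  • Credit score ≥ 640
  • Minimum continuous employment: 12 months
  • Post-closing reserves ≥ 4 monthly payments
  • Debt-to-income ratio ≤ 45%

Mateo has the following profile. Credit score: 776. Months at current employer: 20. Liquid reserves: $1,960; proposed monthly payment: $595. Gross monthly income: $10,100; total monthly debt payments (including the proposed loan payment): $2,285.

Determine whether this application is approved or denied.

Credit score 776 ≥ 640 (meets)
Employment 20 ≥ 12 months
Reserves: 1,960 ÷ 595 = 3.3 months (below 4-month minimum)
Debt-to-income = 2,285/10,100 = 22.6% — meets 45% limit
Fails on reserves.

Denied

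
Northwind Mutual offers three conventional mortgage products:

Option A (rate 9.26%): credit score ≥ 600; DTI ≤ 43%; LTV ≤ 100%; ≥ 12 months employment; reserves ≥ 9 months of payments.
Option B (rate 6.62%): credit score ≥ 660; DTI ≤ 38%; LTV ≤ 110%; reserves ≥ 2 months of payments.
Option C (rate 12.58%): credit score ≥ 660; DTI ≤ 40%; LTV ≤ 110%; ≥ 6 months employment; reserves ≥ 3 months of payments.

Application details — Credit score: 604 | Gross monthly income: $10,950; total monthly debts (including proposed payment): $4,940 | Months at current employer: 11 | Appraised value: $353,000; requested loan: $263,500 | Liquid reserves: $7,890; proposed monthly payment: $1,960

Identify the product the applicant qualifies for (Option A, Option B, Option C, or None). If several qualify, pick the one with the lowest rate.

None

DTI = 4,940/10,950 = 45.1%.
LTV = 263,500/353,000 = 74.6%.
Reserves = 7,890/1,960 = 4.0 months.
Option A: score 604 ≥ 600; DTI 45.1% > 43%; LTV 74.6% ≤ 100%; employment 11 < 12 mo; reserves 4.0 < 9 mo → does not qualify.
Option B: score 604 < 660; DTI 45.1% > 38%; LTV 74.6% ≤ 110%; reserves 4.0 ≥ 2 mo → does not qualify.
Option C: score 604 < 660; DTI 45.1% > 40%; LTV 74.6% ≤ 110%; employment 11 ≥ 6 mo; reserves 4.0 ≥ 3 mo → does not qualify.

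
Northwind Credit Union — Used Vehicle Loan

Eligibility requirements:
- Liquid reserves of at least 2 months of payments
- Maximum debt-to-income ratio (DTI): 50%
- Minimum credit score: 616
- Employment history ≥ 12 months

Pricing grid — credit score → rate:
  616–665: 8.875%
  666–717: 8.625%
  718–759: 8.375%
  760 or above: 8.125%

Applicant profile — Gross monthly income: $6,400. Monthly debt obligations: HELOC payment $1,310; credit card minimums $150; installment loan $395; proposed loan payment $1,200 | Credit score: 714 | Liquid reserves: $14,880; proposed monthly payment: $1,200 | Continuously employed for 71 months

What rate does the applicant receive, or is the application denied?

Approved at 8.625%

Credit score 714 ≥ 616 (meets minimum)
Reserves = 14,880/1,200 = 12.4 months ≥ 2
Employment 71 ≥ 12 months
Total monthly debts = (1,310 + 150 + 395 + 1,200) = 3,055. DTI = 3,055/6,400 = 47.7% ≤ 50%
All requirements met. Score 714 falls in the 666–717 tier → 8.625%.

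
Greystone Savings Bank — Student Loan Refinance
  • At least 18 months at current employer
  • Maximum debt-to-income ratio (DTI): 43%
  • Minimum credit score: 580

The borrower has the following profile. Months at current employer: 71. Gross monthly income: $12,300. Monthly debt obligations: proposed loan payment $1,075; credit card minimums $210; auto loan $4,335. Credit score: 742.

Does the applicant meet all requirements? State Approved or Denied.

Employment 71 ≥ 18 months
Total monthly debts = (1,075 + 210 + 4,335) = 5,620. Debt-to-income = 5,620/12,300 = 45.7% — over 43% limit
Credit score 742 ≥ 580 (meets)
Fails on DTI.

Denied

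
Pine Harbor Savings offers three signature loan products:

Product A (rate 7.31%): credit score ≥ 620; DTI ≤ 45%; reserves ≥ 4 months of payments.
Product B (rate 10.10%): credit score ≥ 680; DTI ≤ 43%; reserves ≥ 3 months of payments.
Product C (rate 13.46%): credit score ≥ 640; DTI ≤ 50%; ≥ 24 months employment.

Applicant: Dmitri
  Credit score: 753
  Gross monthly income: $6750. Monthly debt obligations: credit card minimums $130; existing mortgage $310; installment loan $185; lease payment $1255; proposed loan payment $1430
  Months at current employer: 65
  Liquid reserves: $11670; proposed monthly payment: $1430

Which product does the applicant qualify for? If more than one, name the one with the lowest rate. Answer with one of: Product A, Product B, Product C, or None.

Product C

Total debts = (130 + 310 + 185 + 1,255 + 1,430) = 3,310; DTI = 3,310/6,750 = 49%.
Reserves = 11,670/1,430 = 8.2 months.
Product A: score 753 ≥ 620; DTI 49% > 45%; reserves 8.2 ≥ 4 mo → does not qualify.
Product B: score 753 ≥ 680; DTI 49% > 43%; reserves 8.2 ≥ 3 mo → does not qualify.
Product C: score 753 ≥ 640; DTI 49% ≤ 50%; employment 65 ≥ 24 mo → qualifies.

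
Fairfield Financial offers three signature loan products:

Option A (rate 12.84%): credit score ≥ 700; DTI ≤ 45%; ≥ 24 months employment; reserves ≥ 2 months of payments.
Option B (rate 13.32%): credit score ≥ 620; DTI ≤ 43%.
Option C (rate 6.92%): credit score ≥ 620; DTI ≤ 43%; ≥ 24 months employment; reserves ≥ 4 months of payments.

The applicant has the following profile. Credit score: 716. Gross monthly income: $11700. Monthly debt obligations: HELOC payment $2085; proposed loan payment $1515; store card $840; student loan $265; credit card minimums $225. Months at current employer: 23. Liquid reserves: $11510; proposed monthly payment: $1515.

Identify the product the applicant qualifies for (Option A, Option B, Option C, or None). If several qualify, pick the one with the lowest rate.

Option B

Total debts = (2,085 + 1,515 + 840 + 265 + 225) = 4,930; DTI = 4,930/11,700 = 42.1%.
Reserves = 11,510/1,515 = 7.6 months.
Option A: score 716 ≥ 700; DTI 42.1% ≤ 45%; employment 23 < 24 mo; reserves 7.6 ≥ 2 mo → does not qualify.
Option B: score 716 ≥ 620; DTI 42.1% ≤ 43% → qualifies.
Option C: score 716 ≥ 620; DTI 42.1% ≤ 43%; employment 23 < 24 mo; reserves 7.6 ≥ 4 mo → does not qualify.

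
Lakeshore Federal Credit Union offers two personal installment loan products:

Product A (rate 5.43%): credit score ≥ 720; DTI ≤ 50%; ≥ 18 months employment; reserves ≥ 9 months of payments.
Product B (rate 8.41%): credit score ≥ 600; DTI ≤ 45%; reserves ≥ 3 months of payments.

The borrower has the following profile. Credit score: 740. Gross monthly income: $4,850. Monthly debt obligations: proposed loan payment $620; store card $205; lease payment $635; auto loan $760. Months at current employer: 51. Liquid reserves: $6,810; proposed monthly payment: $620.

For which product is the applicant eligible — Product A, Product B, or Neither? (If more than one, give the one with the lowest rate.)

Total debts = (620 + 205 + 635 + 760) = 2,220; DTI = 2,220/4,850 = 45.8%.
Reserves = 6,810/620 = 11.0 months.
Product A: score 740 ≥ 720; DTI 45.8% ≤ 50%; employment 51 ≥ 18 mo; reserves 11.0 ≥ 9 mo → qualifies.
Product B: score 740 ≥ 600; DTI 45.8% > 45%; reserves 11.0 ≥ 3 mo → does not qualify.

Product A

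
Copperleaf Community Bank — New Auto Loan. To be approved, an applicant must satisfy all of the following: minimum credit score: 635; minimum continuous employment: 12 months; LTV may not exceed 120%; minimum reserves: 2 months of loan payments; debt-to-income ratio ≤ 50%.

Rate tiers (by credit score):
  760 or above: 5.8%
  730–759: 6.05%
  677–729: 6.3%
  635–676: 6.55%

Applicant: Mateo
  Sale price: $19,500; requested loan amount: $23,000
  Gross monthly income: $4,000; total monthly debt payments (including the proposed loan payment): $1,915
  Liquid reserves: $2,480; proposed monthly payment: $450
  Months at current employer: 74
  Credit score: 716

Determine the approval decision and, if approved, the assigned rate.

Approved at 6.3%

Credit score 716 ≥ 635 (meets minimum)
Reserves = 2,480/450 = 5.5 months ≥ 2
LTV = 23,000/19,500 = 117.9% ≤ 120%
Employment 74 ≥ 12 months
Debt-to-income = 1,915/4,000 = 47.9% — meets 50% limit
All requirements met. Score 716 falls in the 677–729 tier → 6.3%.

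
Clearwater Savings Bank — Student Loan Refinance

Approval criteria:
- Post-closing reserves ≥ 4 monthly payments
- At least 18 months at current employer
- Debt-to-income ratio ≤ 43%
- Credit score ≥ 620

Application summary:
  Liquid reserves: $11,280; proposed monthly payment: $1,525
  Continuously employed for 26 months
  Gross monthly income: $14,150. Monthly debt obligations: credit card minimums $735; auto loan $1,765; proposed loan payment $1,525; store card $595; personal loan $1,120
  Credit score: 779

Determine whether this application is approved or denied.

Approved

Liquid reserves cover 11,280/1,525 = 7.4 months — ≥ 4 required
Employment 26 ≥ 18 months
Total monthly debts = (735 + 1,765 + 1,525 + 595 + 1,120) = 5,740. DTI = 5,740/14,150 = 40.6% ≤ 43%
Credit score 779 ≥ 620 (meets)
All criteria satisfied.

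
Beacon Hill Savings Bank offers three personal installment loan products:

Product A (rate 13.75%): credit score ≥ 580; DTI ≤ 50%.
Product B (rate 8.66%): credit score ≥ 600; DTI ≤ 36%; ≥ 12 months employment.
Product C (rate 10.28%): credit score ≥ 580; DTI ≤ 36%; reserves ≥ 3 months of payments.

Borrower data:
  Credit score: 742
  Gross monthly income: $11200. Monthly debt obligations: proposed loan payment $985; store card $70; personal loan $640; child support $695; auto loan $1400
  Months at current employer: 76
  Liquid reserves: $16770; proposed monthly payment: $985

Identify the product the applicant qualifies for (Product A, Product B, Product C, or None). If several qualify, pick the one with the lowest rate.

Product B

Total debts = (985 + 70 + 640 + 695 + 1,400) = 3,790; DTI = 3,790/11,200 = 33.8%.
Reserves = 16,770/985 = 17.0 months.
Product A: score 742 ≥ 580; DTI 33.8% ≤ 50% → qualifies.
Product B: score 742 ≥ 600; DTI 33.8% ≤ 36%; employment 76 ≥ 12 mo → qualifies.
Product C: score 742 ≥ 580; DTI 33.8% ≤ 36%; reserves 17.0 ≥ 3 mo → qualifies.
Qualifying: Product A, Product B, Product C. Lowest rate is 8.66% → Product B.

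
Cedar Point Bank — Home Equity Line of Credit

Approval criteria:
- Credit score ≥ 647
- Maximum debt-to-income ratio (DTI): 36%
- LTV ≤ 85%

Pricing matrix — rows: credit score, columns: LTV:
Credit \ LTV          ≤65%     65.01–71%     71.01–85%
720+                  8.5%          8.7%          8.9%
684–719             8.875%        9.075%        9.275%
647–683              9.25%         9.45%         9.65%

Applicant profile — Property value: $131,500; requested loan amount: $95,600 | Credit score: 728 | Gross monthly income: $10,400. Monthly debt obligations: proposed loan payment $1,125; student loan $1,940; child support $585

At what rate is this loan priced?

8.9%

Credit score 728 ≥ 647; Total monthly debts = (1,125 + 1,940 + 585) = 3,650. Debt-to-income = 3,650/10,400 = 35.1% — meets 36% limit
Loan-to-value = 95,600/131,500 = 72.7% — pass (85% max)
Score 728 is in the 720+ band; LTV 72.7% is in the 71.01–85% band → 8.9%.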